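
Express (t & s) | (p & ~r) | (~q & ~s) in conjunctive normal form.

(t & s) | (p & ~r) | (~q & ~s)
⇔ (t | p | ~q) & (t | p | ~s) & (t | ~r | ~q) & (t | ~r | ~s) & (s | p | ~q) & (s | p | ~s) & (s | ~r | ~q) & (s | ~r | ~s)   (distribute | over &)
⇔ (t | p | ~q) & (t | p | ~s) & (t | ~r | ~q) & (t | ~r | ~s) & (s | p | ~q) & (s | ~r | ~q)   (simplify)

(t | p | ~q) & (t | p | ~s) & (t | ~r | ~q) & (t | ~r | ~s) & (s | p | ~q) & (s | ~r | ~q)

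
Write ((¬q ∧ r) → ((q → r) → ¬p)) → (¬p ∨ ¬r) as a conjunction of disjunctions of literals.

((¬q ∧ r) → ((q → r) → ¬p)) → (¬p ∨ ¬r)
⇔ ¬((¬q ∧ r) → ((q → r) → ¬p)) ∨ ¬p ∨ ¬r   [eliminate →]
⇔ ¬(¬(¬q ∧ r) ∨ ((q → r) → ¬p)) ∨ ¬p ∨ ¬r   [eliminate →]
⇔ ¬(¬(¬q ∧ r) ∨ ¬(q → r) ∨ ¬p) ∨ ¬p ∨ ¬r   [eliminate →]
⇔ ¬(¬(¬q ∧ r) ∨ ¬(¬q ∨ r) ∨ ¬p) ∨ ¬p ∨ ¬r   [eliminate →]
⇔ (¬¬(¬q ∧ r) ∧ ¬¬(¬q ∨ r) ∧ ¬¬p) ∨ ¬p ∨ ¬r   [De Morgan]
⇔ (¬q ∧ r ∧ ¬¬(¬q ∨ r) ∧ ¬¬p) ∨ ¬p ∨ ¬r   [double negation]
⇔ (¬q ∧ r ∧ (¬q ∨ r) ∧ ¬¬p) ∨ ¬p ∨ ¬r   [double negation]
⇔ (¬q ∧ r ∧ (¬q ∨ r) ∧ p) ∨ ¬p ∨ ¬r   [double negation]
⇔ (¬q ∨ ¬p ∨ ¬r) ∧ (r ∨ ¬p ∨ ¬r) ∧ (¬q ∨ r ∨ ¬p ∨ ¬r) ∧ (p ∨ ¬p ∨ ¬r)   [distribute ∨ over ∧]
⇔ ¬q ∨ ¬p ∨ ¬r   [simplify]

¬q ∨ ¬p ∨ ¬r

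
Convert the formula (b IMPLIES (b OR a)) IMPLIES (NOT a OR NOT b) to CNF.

NOT b OR NOT a

(b IMPLIES (b OR a)) IMPLIES (NOT a OR NOT b)
⇔ NOT (b IMPLIES (b OR a)) OR NOT a OR NOT b   [eliminate IMPLIES]
⇔ NOT (NOT b OR b OR a) OR NOT a OR NOT b   [eliminate IMPLIES]
⇔ (NOT NOT b AND NOT b AND NOT a) OR NOT a OR NOT b   [De Morgan]
⇔ (b AND NOT b AND NOT a) OR NOT a OR NOT b   [double negation]
⇔ (b OR NOT a OR NOT b) AND (NOT b OR NOT a OR NOT b) AND (NOT a OR NOT a OR NOT b)   [distribute OR over AND]
⇔ NOT b OR NOT a   [simplify]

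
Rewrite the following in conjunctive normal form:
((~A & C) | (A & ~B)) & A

((~A & C) | (A & ~B)) & A
≡ (~A | A) & (~A | ~B) & (C | A) & (C | ~B) & A   [distribute | over &]
≡ (~A | ~B) & (C | ~B) & A   [simplify]

(~A | ~B) & (C | ~B) & A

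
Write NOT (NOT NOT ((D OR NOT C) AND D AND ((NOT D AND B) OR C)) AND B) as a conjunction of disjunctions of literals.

NOT D OR NOT C OR NOT B

NOT (NOT NOT ((D OR NOT C) AND D AND ((NOT D AND B) OR C)) AND B)
= NOT NOT NOT ((D OR NOT C) AND D AND ((NOT D AND B) OR C)) OR NOT B   [De Morgan]
= NOT ((D OR NOT C) AND D AND ((NOT D AND B) OR C)) OR NOT B   [double negation]
= NOT (D OR NOT C) OR NOT D OR NOT ((NOT D AND B) OR C) OR NOT B   [De Morgan]
= (NOT D AND NOT NOT C) OR NOT D OR NOT ((NOT D AND B) OR C) OR NOT B   [De Morgan]
= (NOT D AND C) OR NOT D OR NOT ((NOT D AND B) OR C) OR NOT B   [double negation]
= (NOT D AND C) OR NOT D OR (NOT (NOT D AND B) AND NOT C) OR NOT B   [De Morgan]
= (NOT D AND C) OR NOT D OR ((NOT NOT D OR NOT B) AND NOT C) OR NOT B   [De Morgan]
= (NOT D AND C) OR NOT D OR ((D OR NOT B) AND NOT C) OR NOT B   [double negation]
= (NOT D OR NOT D OR D OR NOT B OR NOT B) AND (NOT D OR NOT D OR NOT C OR NOT B) AND (C OR NOT D OR D OR NOT B OR NOT B) AND (C OR NOT D OR NOT C OR NOT B)   [distribute OR over AND]
= NOT D OR NOT C OR NOT B   [simplify]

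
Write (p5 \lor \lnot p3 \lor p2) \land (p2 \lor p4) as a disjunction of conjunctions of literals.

(p5 \lor \lnot p3 \lor p2) \land (p2 \lor p4)
≡ (p5 \land p2) \lor (p5 \land p4) \lor (\lnot p3 \land p2) \lor (\lnot p3 \land p4) \lor (p2 \land p2) \lor (p2 \land p4)   [distribute \land over \lor]
≡ (p5 \land p4) \lor (\lnot p3 \land p4) \lor p2   [simplify]

(p5 \land p4) \lor (\lnot p3 \land p4) \lor p2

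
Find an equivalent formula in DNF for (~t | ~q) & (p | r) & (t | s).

(~t & p & s) | (~t & r & s) | (~q & p & t) | (~q & p & s) | (~q & r & t) | (~q & r & s)

(~t | ~q) & (p | r) & (t | s)
≡ (~t & p & t) | (~t & p & s) | (~t & r & t) | (~t & r & s) | (~q & p & t) | (~q & p & s) | (~q & r & t) | (~q & r & s)   [distribute & over |]
≡ (~t & p & s) | (~t & r & s) | (~q & p & t) | (~q & p & s) | (~q & r & t) | (~q & r & s)   [simplify]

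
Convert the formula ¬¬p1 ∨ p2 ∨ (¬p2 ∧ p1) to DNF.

¬¬p1 ∨ p2 ∨ (¬p2 ∧ p1)
≡ p1 ∨ p2 ∨ (¬p2 ∧ p1)   [double negation]
≡ p1 ∨ p2   [simplify]

p1 ∨ p2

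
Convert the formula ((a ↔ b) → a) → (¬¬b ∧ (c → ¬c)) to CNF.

((a ↔ b) → a) → (¬¬b ∧ (c → ¬c))
≡ ¬((a ↔ b) → a) ∨ (¬¬b ∧ (c → ¬c))   [eliminate →]
≡ ¬(¬(a ↔ b) ∨ a) ∨ (¬¬b ∧ (c → ¬c))   [eliminate →]
≡ ¬(¬((a → b) ∧ (b → a)) ∨ a) ∨ (¬¬b ∧ (c → ¬c))   [eliminate ↔]
≡ ¬(¬((¬a ∨ b) ∧ (b → a)) ∨ a) ∨ (¬¬b ∧ (c → ¬c))   [eliminate →]
≡ ¬(¬((¬a ∨ b) ∧ (¬b ∨ a)) ∨ a) ∨ (¬¬b ∧ (c → ¬c))   [eliminate →]
≡ ¬(¬((¬a ∨ b) ∧ (¬b ∨ a)) ∨ a) ∨ (¬¬b ∧ (¬c ∨ ¬c))   [eliminate →]
≡ (¬¬((¬a ∨ b) ∧ (¬b ∨ a)) ∧ ¬a) ∨ (¬¬b ∧ (¬c ∨ ¬c))   [De Morgan]
≡ ((¬a ∨ b) ∧ (¬b ∨ a) ∧ ¬a) ∨ (¬¬b ∧ (¬c ∨ ¬c))   [double negation]
≡ ((¬a ∨ b) ∧ (¬b ∨ a) ∧ ¬a) ∨ (b ∧ (¬c ∨ ¬c))   [double negation]
≡ (¬a ∨ b ∨ b) ∧ (¬a ∨ b ∨ ¬c ∨ ¬c) ∧ (¬b ∨ a ∨ b) ∧ (¬b ∨ a ∨ ¬c ∨ ¬c) ∧ (¬a ∨ b) ∧ (¬a ∨ ¬c ∨ ¬c)   [distribute ∨ over ∧]
≡ (¬a ∨ b) ∧ (¬b ∨ a ∨ ¬c) ∧ (¬a ∨ ¬c)   [simplify]

(¬a ∨ b) ∧ (¬b ∨ a ∨ ¬c) ∧ (¬a ∨ ¬c)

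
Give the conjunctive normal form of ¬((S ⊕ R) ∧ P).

(¬S ∨ R ∨ ¬P) ∧ (¬R ∨ S ∨ ¬P)

¬((S ⊕ R) ∧ P)
≡ ¬((S ∨ R) ∧ ¬(S ∧ R) ∧ P)
≡ ¬(S ∨ R) ∨ ¬¬(S ∧ R) ∨ ¬P
≡ (¬S ∧ ¬R) ∨ ¬¬(S ∧ R) ∨ ¬P
≡ (¬S ∧ ¬R) ∨ (S ∧ R) ∨ ¬P
≡ (¬S ∨ S ∨ ¬P) ∧ (¬S ∨ R ∨ ¬P) ∧ (¬R ∨ S ∨ ¬P) ∧ (¬R ∨ R ∨ ¬P)
≡ (¬S ∨ R ∨ ¬P) ∧ (¬R ∨ S ∨ ¬P)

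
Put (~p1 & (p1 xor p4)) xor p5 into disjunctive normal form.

(~p1 & (p1 xor p4)) xor p5
= (~p1 & (p1 xor p4) & ~p5) | (~(~p1 & (p1 xor p4)) & p5)
= (~p1 & ((p1 & ~p4) | (~p1 & p4)) & ~p5) | (~(~p1 & (p1 xor p4)) & p5)
= (~p1 & ((p1 & ~p4) | (~p1 & p4)) & ~p5) | (~(~p1 & ((p1 & ~p4) | (~p1 & p4))) & p5)
= (~p1 & ((p1 & ~p4) | (~p1 & p4)) & ~p5) | ((~~p1 | ~((p1 & ~p4) | (~p1 & p4))) & p5)
= (~p1 & ((p1 & ~p4) | (~p1 & p4)) & ~p5) | ((p1 | ~((p1 & ~p4) | (~p1 & p4))) & p5)
= (~p1 & ((p1 & ~p4) | (~p1 & p4)) & ~p5) | ((p1 | (~(p1 & ~p4) & ~(~p1 & p4))) & p5)
= (~p1 & ((p1 & ~p4) | (~p1 & p4)) & ~p5) | ((p1 | ((~p1 | ~~p4) & ~(~p1 & p4))) & p5)
= (~p1 & ((p1 & ~p4) | (~p1 & p4)) & ~p5) | ((p1 | ((~p1 | p4) & ~(~p1 & p4))) & p5)
= (~p1 & ((p1 & ~p4) | (~p1 & p4)) & ~p5) | ((p1 | ((~p1 | p4) & (~~p1 | ~p4))) & p5)
= (~p1 & ((p1 & ~p4) | (~p1 & p4)) & ~p5) | ((p1 | ((~p1 | p4) & (p1 | ~p4))) & p5)
= (~p1 & p1 & ~p4 & ~p5) | (~p1 & ~p1 & p4 & ~p5) | (p1 & p5) | (~p1 & p1 & p5) | (~p1 & ~p4 & p5) | (p4 & p1 & p5) | (p4 & ~p4 & p5)
= (~p1 & p4 & ~p5) | (p1 & p5) | (~p1 & ~p4 & p5)

(~p1 & p4 & ~p5) | (p1 & p5) | (~p1 & ~p4 & p5)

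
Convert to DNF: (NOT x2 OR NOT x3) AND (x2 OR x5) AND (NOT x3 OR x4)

(NOT x2 AND x5 AND x4) OR (NOT x3 AND x2) OR (NOT x3 AND x5)

(NOT x2 OR NOT x3) AND (x2 OR x5) AND (NOT x3 OR x4)
≡ (NOT x2 AND x2 AND NOT x3) OR (NOT x2 AND x2 AND x4) OR (NOT x2 AND x5 AND NOT x3) OR (NOT x2 AND x5 AND x4) OR (NOT x3 AND x2 AND NOT x3) OR (NOT x3 AND x2 AND x4) OR (NOT x3 AND x5 AND NOT x3) OR (NOT x3 AND x5 AND x4)   — distribute AND over OR
≡ (NOT x2 AND x5 AND x4) OR (NOT x3 AND x2) OR (NOT x3 AND x5)   — simplify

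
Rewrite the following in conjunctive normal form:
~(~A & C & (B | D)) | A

(A | ~C | ~B) & (A | ~C | ~D)

~(~A & C & (B | D)) | A
⇔ ~~A | ~C | ~(B | D) | A   (De Morgan)
⇔ A | ~C | ~(B | D) | A   (double negation)
⇔ A | ~C | (~B & ~D) | A   (De Morgan)
⇔ (A | ~C | ~B | A) & (A | ~C | ~D | A)   (distribute | over &)
⇔ (A | ~C | ~B) & (A | ~C | ~D)   (simplify)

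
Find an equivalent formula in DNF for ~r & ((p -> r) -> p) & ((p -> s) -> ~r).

~r & p

~r & ((p -> r) -> p) & ((p -> s) -> ~r)
= ~r & (~(p -> r) | p) & ((p -> s) -> ~r)   (eliminate ->)
= ~r & (~(~p | r) | p) & ((p -> s) -> ~r)   (eliminate ->)
= ~r & (~(~p | r) | p) & (~(p -> s) | ~r)   (eliminate ->)
= ~r & (~(~p | r) | p) & (~(~p | s) | ~r)   (eliminate ->)
= ~r & ((~~p & ~r) | p) & (~(~p | s) | ~r)   (De Morgan)
= ~r & ((p & ~r) | p) & (~(~p | s) | ~r)   (double negation)
= ~r & ((p & ~r) | p) & ((~~p & ~s) | ~r)   (De Morgan)
= ~r & ((p & ~r) | p) & ((p & ~s) | ~r)   (double negation)
= (~r & p & ~r & p & ~s) | (~r & p & ~r & ~r) | (~r & p & p & ~s) | (~r & p & ~r)   (distribute & over |)
= ~r & p   (simplify)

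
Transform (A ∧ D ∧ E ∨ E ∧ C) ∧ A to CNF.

(D ∨ C) ∧ E ∧ A

(A ∧ D ∧ E ∨ E ∧ C) ∧ A
≡ (A ∨ E) ∧ (A ∨ C) ∧ (D ∨ E) ∧ (D ∨ C) ∧ (E ∨ E) ∧ (E ∨ C) ∧ A   [distribute ∨ over ∧]
≡ (D ∨ C) ∧ E ∧ A   [simplify]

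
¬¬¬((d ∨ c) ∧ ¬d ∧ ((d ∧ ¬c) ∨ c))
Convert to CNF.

¬c ∨ d

¬¬¬((d ∨ c) ∧ ¬d ∧ ((d ∧ ¬c) ∨ c))
⇔ ¬((d ∨ c) ∧ ¬d ∧ ((d ∧ ¬c) ∨ c))
⇔ ¬(d ∨ c) ∨ ¬¬d ∨ ¬((d ∧ ¬c) ∨ c)
⇔ (¬d ∧ ¬c) ∨ ¬¬d ∨ ¬((d ∧ ¬c) ∨ c)
⇔ (¬d ∧ ¬c) ∨ d ∨ ¬((d ∧ ¬c) ∨ c)
⇔ (¬d ∧ ¬c) ∨ d ∨ (¬(d ∧ ¬c) ∧ ¬c)
⇔ (¬d ∧ ¬c) ∨ d ∨ ((¬d ∨ ¬¬c) ∧ ¬c)
⇔ (¬d ∧ ¬c) ∨ d ∨ ((¬d ∨ c) ∧ ¬c)
⇔ (¬d ∨ d ∨ ¬d ∨ c) ∧ (¬d ∨ d ∨ ¬c) ∧ (¬c ∨ d ∨ ¬d ∨ c) ∧ (¬c ∨ d ∨ ¬c)
⇔ ¬c ∨ d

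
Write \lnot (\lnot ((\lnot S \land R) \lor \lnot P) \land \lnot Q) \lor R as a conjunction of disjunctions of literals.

\lnot (\lnot ((\lnot S \land R) \lor \lnot P) \land \lnot Q) \lor R
⇔ \lnot \lnot ((\lnot S \land R) \lor \lnot P) \lor \lnot \lnot Q \lor R   — De Morgan
⇔ (\lnot S \land R) \lor \lnot P \lor \lnot \lnot Q \lor R   — double negation
⇔ (\lnot S \land R) \lor \lnot P \lor Q \lor R   — double negation
⇔ (\lnot S \lor \lnot P \lor Q \lor R) \land (R \lor \lnot P \lor Q \lor R)   — distribute \lor over \land
⇔ R \lor \lnot P \lor Q   — simplify

R \lor \lnot P \lor Q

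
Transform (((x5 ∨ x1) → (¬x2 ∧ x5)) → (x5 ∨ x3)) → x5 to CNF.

(¬x1 ∨ x5) ∧ (¬x3 ∨ x5)

(((x5 ∨ x1) → (¬x2 ∧ x5)) → (x5 ∨ x3)) → x5
≡ ¬(((x5 ∨ x1) → (¬x2 ∧ x5)) → (x5 ∨ x3)) ∨ x5   [eliminate →]
≡ ¬(¬((x5 ∨ x1) → (¬x2 ∧ x5)) ∨ x5 ∨ x3) ∨ x5   [eliminate →]
≡ ¬(¬(¬(x5 ∨ x1) ∨ (¬x2 ∧ x5)) ∨ x5 ∨ x3) ∨ x5   [eliminate →]
≡ (¬¬(¬(x5 ∨ x1) ∨ (¬x2 ∧ x5)) ∧ ¬x5 ∧ ¬x3) ∨ x5   [De Morgan]
≡ ((¬(x5 ∨ x1) ∨ (¬x2 ∧ x5)) ∧ ¬x5 ∧ ¬x3) ∨ x5   [double negation]
≡ (((¬x5 ∧ ¬x1) ∨ (¬x2 ∧ x5)) ∧ ¬x5 ∧ ¬x3) ∨ x5   [De Morgan]
≡ (¬x5 ∨ ¬x2 ∨ x5) ∧ (¬x5 ∨ x5 ∨ x5) ∧ (¬x1 ∨ ¬x2 ∨ x5) ∧ (¬x1 ∨ x5 ∨ x5) ∧ (¬x5 ∨ x5) ∧ (¬x3 ∨ x5)   [distribute ∨ over ∧]
≡ (¬x1 ∨ x5) ∧ (¬x3 ∨ x5)   [simplify]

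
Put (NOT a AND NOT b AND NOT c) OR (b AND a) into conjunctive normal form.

(NOT a OR b) AND (NOT b OR a) AND (NOT c OR b) AND (NOT c OR a)

(NOT a AND NOT b AND NOT c) OR (b AND a)
≡ (NOT a OR b) AND (NOT a OR a) AND (NOT b OR b) AND (NOT b OR a) AND (NOT c OR b) AND (NOT c OR a)   (distribute OR over AND)
≡ (NOT a OR b) AND (NOT b OR a) AND (NOT c OR b) AND (NOT c OR a)   (simplify)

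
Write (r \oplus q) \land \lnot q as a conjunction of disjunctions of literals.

(r \lor q) \land \lnot q

(r \oplus q) \land \lnot q
⇔ (r \lor q) \land \lnot (r \land q) \land \lnot q   [expand \oplus]
⇔ (r \lor q) \land (\lnot r \lor \lnot q) \land \lnot q   [De Morgan]
⇔ (r \lor q) \land \lnot q   [simplify]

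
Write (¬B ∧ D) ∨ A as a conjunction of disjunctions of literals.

(¬B ∧ D) ∨ A
≡ (¬B ∨ A) ∧ (D ∨ A)   [distribute ∨ over ∧]

(¬B ∨ A) ∧ (D ∨ A)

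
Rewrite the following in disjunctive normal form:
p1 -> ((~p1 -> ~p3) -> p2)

p1 -> ((~p1 -> ~p3) -> p2)
⇔ ~p1 | ((~p1 -> ~p3) -> p2)   — eliminate ->
⇔ ~p1 | ~(~p1 -> ~p3) | p2   — eliminate ->
⇔ ~p1 | ~(~~p1 | ~p3) | p2   — eliminate ->
⇔ ~p1 | (~~~p1 & ~~p3) | p2   — De Morgan
⇔ ~p1 | (~p1 & ~~p3) | p2   — double negation
⇔ ~p1 | (~p1 & p3) | p2   — double negation
⇔ ~p1 | p2   — simplify

~p1 | p2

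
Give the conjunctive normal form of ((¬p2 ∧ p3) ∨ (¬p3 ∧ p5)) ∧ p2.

(¬p2 ∨ ¬p3) ∧ (¬p2 ∨ p5) ∧ (p3 ∨ p5) ∧ p2

((¬p2 ∧ p3) ∨ (¬p3 ∧ p5)) ∧ p2
⇔ (¬p2 ∨ ¬p3) ∧ (¬p2 ∨ p5) ∧ (p3 ∨ ¬p3) ∧ (p3 ∨ p5) ∧ p2   (distribute ∨ over ∧)
⇔ (¬p2 ∨ ¬p3) ∧ (¬p2 ∨ p5) ∧ (p3 ∨ p5) ∧ p2   (simplify)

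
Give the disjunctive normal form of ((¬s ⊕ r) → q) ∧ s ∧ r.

q ∧ s ∧ r

((¬s ⊕ r) → q) ∧ s ∧ r
= (¬(¬s ⊕ r) ∨ q) ∧ s ∧ r   — eliminate →
= (¬((¬s ∧ ¬r) ∨ (¬¬s ∧ r)) ∨ q) ∧ s ∧ r   — expand ⊕
= ((¬(¬s ∧ ¬r) ∧ ¬(¬¬s ∧ r)) ∨ q) ∧ s ∧ r   — De Morgan
= (((¬¬s ∨ ¬¬r) ∧ ¬(¬¬s ∧ r)) ∨ q) ∧ s ∧ r   — De Morgan
= (((s ∨ ¬¬r) ∧ ¬(¬¬s ∧ r)) ∨ q) ∧ s ∧ r   — double negation
= (((s ∨ r) ∧ ¬(¬¬s ∧ r)) ∨ q) ∧ s ∧ r   — double negation
= (((s ∨ r) ∧ (¬¬¬s ∨ ¬r)) ∨ q) ∧ s ∧ r   — De Morgan
= (((s ∨ r) ∧ (¬s ∨ ¬r)) ∨ q) ∧ s ∧ r   — double negation
= (s ∧ ¬s ∧ s ∧ r) ∨ (s ∧ ¬r ∧ s ∧ r) ∨ (r ∧ ¬s ∧ s ∧ r) ∨ (r ∧ ¬r ∧ s ∧ r) ∨ (q ∧ s ∧ r)   — distribute ∧ over ∨
= q ∧ s ∧ r   — simplify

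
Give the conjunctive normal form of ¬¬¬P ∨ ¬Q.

¬P ∨ ¬Q

¬¬¬P ∨ ¬Q
⇔ ¬P ∨ ¬Q   (double negation)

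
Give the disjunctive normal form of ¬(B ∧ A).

¬(B ∧ A)
≡ ¬B ∨ ¬A   [De Morgan]

¬B ∨ ¬A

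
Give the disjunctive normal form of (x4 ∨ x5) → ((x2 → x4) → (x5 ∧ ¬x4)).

(x4 ∨ x5) → ((x2 → x4) → (x5 ∧ ¬x4))
⇔ ¬(x4 ∨ x5) ∨ ((x2 → x4) → (x5 ∧ ¬x4))
⇔ ¬(x4 ∨ x5) ∨ ¬(x2 → x4) ∨ (x5 ∧ ¬x4)
⇔ ¬(x4 ∨ x5) ∨ ¬(¬x2 ∨ x4) ∨ (x5 ∧ ¬x4)
⇔ (¬x4 ∧ ¬x5) ∨ ¬(¬x2 ∨ x4) ∨ (x5 ∧ ¬x4)
⇔ (¬x4 ∧ ¬x5) ∨ (¬¬x2 ∧ ¬x4) ∨ (x5 ∧ ¬x4)
⇔ (¬x4 ∧ ¬x5) ∨ (x2 ∧ ¬x4) ∨ (x5 ∧ ¬x4)

(¬x4 ∧ ¬x5) ∨ (x2 ∧ ¬x4) ∨ (x5 ∧ ¬x4)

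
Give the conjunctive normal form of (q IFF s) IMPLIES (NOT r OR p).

(q OR s OR NOT r OR p) AND (NOT s OR NOT q OR NOT r OR p)

(q IFF s) IMPLIES (NOT r OR p)
⇔ NOT (q IFF s) OR NOT r OR p   (eliminate IMPLIES)
⇔ NOT ((q IMPLIES s) AND (s IMPLIES q)) OR NOT r OR p   (eliminate IFF)
⇔ NOT ((NOT q OR s) AND (s IMPLIES q)) OR NOT r OR p   (eliminate IMPLIES)
⇔ NOT ((NOT q OR s) AND (NOT s OR q)) OR NOT r OR p   (eliminate IMPLIES)
⇔ NOT (NOT q OR s) OR NOT (NOT s OR q) OR NOT r OR p   (De Morgan)
⇔ (NOT NOT q AND NOT s) OR NOT (NOT s OR q) OR NOT r OR p   (De Morgan)
⇔ (q AND NOT s) OR NOT (NOT s OR q) OR NOT r OR p   (double negation)
⇔ (q AND NOT s) OR (NOT NOT s AND NOT q) OR NOT r OR p   (De Morgan)
⇔ (q AND NOT s) OR (s AND NOT q) OR NOT r OR p   (double negation)
⇔ (q OR s OR NOT r OR p) AND (q OR NOT q OR NOT r OR p) AND (NOT s OR s OR NOT r OR p) AND (NOT s OR NOT q OR NOT r OR p)   (distribute OR over AND)
⇔ (q OR s OR NOT r OR p) AND (NOT s OR NOT q OR NOT r OR p)   (simplify)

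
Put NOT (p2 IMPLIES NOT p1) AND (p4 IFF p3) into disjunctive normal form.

(p2 AND p1 AND NOT p4 AND NOT p3) OR (p2 AND p1 AND p3 AND p4)

NOT (p2 IMPLIES NOT p1) AND (p4 IFF p3)
≡ NOT (NOT p2 OR NOT p1) AND (p4 IFF p3)   — eliminate IMPLIES
≡ NOT (NOT p2 OR NOT p1) AND (p4 IMPLIES p3) AND (p3 IMPLIES p4)   — eliminate IFF
≡ NOT (NOT p2 OR NOT p1) AND (NOT p4 OR p3) AND (p3 IMPLIES p4)   — eliminate IMPLIES
≡ NOT (NOT p2 OR NOT p1) AND (NOT p4 OR p3) AND (NOT p3 OR p4)   — eliminate IMPLIES
≡ NOT NOT p2 AND NOT NOT p1 AND (NOT p4 OR p3) AND (NOT p3 OR p4)   — De Morgan
≡ p2 AND NOT NOT p1 AND (NOT p4 OR p3) AND (NOT p3 OR p4)   — double negation
≡ p2 AND p1 AND (NOT p4 OR p3) AND (NOT p3 OR p4)   — double negation
≡ (p2 AND p1 AND NOT p4 AND NOT p3) OR (p2 AND p1 AND NOT p4 AND p4) OR (p2 AND p1 AND p3 AND NOT p3) OR (p2 AND p1 AND p3 AND p4)   — distribute AND over OR
≡ (p2 AND p1 AND NOT p4 AND NOT p3) OR (p2 AND p1 AND p3 AND p4)   — simplify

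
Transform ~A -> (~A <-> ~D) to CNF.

A | ~D

~A -> (~A <-> ~D)
⇔ ~~A | (~A <-> ~D)   — eliminate ->
⇔ ~~A | ((~A -> ~D) & (~D -> ~A))   — eliminate <->
⇔ ~~A | ((~~A | ~D) & (~D -> ~A))   — eliminate ->
⇔ ~~A | ((~~A | ~D) & (~~D | ~A))   — eliminate ->
⇔ A | ((~~A | ~D) & (~~D | ~A))   — double negation
⇔ A | ((A | ~D) & (~~D | ~A))   — double negation
⇔ A | ((A | ~D) & (D | ~A))   — double negation
⇔ (A | A | ~D) & (A | D | ~A)   — distribute | over &
⇔ A | ~D   — simplify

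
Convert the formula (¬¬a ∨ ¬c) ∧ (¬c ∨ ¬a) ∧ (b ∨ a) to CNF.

(¬¬a ∨ ¬c) ∧ (¬c ∨ ¬a) ∧ (b ∨ a)
⇔ (a ∨ ¬c) ∧ (¬c ∨ ¬a) ∧ (b ∨ a)   [double negation]

(a ∨ ¬c) ∧ (¬c ∨ ¬a) ∧ (b ∨ a)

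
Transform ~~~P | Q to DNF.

~~~P | Q
⇔ ~P | Q   [double negation]

~P | Q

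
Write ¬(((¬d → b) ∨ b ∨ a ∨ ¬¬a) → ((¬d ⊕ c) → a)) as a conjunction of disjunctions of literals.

¬(((¬d → b) ∨ b ∨ a ∨ ¬¬a) → ((¬d ⊕ c) → a))
= ¬(¬((¬d → b) ∨ b ∨ a ∨ ¬¬a) ∨ ((¬d ⊕ c) → a))   [eliminate →]
= ¬(¬(¬¬d ∨ b ∨ b ∨ a ∨ ¬¬a) ∨ ((¬d ⊕ c) → a))   [eliminate →]
= ¬(¬(¬¬d ∨ b ∨ b ∨ a ∨ ¬¬a) ∨ ¬(¬d ⊕ c) ∨ a)   [eliminate →]
= ¬(¬(¬¬d ∨ b ∨ b ∨ a ∨ ¬¬a) ∨ ¬((¬d ∨ c) ∧ ¬(¬d ∧ c)) ∨ a)   [expand ⊕]
= ¬¬(¬¬d ∨ b ∨ b ∨ a ∨ ¬¬a) ∧ ¬¬((¬d ∨ c) ∧ ¬(¬d ∧ c)) ∧ ¬a   [De Morgan]
= (¬¬d ∨ b ∨ b ∨ a ∨ ¬¬a) ∧ ¬¬((¬d ∨ c) ∧ ¬(¬d ∧ c)) ∧ ¬a   [double negation]
= (d ∨ b ∨ b ∨ a ∨ ¬¬a) ∧ ¬¬((¬d ∨ c) ∧ ¬(¬d ∧ c)) ∧ ¬a   [double negation]
= (d ∨ b ∨ b ∨ a ∨ a) ∧ ¬¬((¬d ∨ c) ∧ ¬(¬d ∧ c)) ∧ ¬a   [double negation]
= (d ∨ b ∨ b ∨ a ∨ a) ∧ (¬d ∨ c) ∧ ¬(¬d ∧ c) ∧ ¬a   [double negation]
= (d ∨ b ∨ b ∨ a ∨ a) ∧ (¬d ∨ c) ∧ (¬¬d ∨ ¬c) ∧ ¬a   [De Morgan]
= (d ∨ b ∨ b ∨ a ∨ a) ∧ (¬d ∨ c) ∧ (d ∨ ¬c) ∧ ¬a   [double negation]
= (d ∨ b ∨ a) ∧ (¬d ∨ c) ∧ (d ∨ ¬c) ∧ ¬a   [simplify]

(d ∨ b ∨ a) ∧ (¬d ∨ c) ∧ (d ∨ ¬c) ∧ ¬a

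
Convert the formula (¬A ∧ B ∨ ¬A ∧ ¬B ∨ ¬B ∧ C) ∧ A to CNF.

(¬A ∨ ¬B) ∧ (¬A ∨ C) ∧ A

(¬A ∧ B ∨ ¬A ∧ ¬B ∨ ¬B ∧ C) ∧ A
⇔ (¬A ∨ ¬A ∨ ¬B) ∧ (¬A ∨ ¬A ∨ C) ∧ (¬A ∨ ¬B ∨ ¬B) ∧ (¬A ∨ ¬B ∨ C) ∧ (B ∨ ¬A ∨ ¬B) ∧ (B ∨ ¬A ∨ C) ∧ (B ∨ ¬B ∨ ¬B) ∧ (B ∨ ¬B ∨ C) ∧ A
⇔ (¬A ∨ ¬B) ∧ (¬A ∨ C) ∧ A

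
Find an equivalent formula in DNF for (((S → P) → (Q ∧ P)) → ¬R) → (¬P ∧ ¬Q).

(((S → P) → (Q ∧ P)) → ¬R) → (¬P ∧ ¬Q)
⇔ ¬(((S → P) → (Q ∧ P)) → ¬R) ∨ (¬P ∧ ¬Q)   [eliminate →]
⇔ ¬(¬((S → P) → (Q ∧ P)) ∨ ¬R) ∨ (¬P ∧ ¬Q)   [eliminate →]
⇔ ¬(¬(¬(S → P) ∨ (Q ∧ P)) ∨ ¬R) ∨ (¬P ∧ ¬Q)   [eliminate →]
⇔ ¬(¬(¬(¬S ∨ P) ∨ (Q ∧ P)) ∨ ¬R) ∨ (¬P ∧ ¬Q)   [eliminate →]
⇔ (¬¬(¬(¬S ∨ P) ∨ (Q ∧ P)) ∧ ¬¬R) ∨ (¬P ∧ ¬Q)   [De Morgan]
⇔ ((¬(¬S ∨ P) ∨ (Q ∧ P)) ∧ ¬¬R) ∨ (¬P ∧ ¬Q)   [double negation]
⇔ (((¬¬S ∧ ¬P) ∨ (Q ∧ P)) ∧ ¬¬R) ∨ (¬P ∧ ¬Q)   [De Morgan]
⇔ (((S ∧ ¬P) ∨ (Q ∧ P)) ∧ ¬¬R) ∨ (¬P ∧ ¬Q)   [double negation]
⇔ (((S ∧ ¬P) ∨ (Q ∧ P)) ∧ R) ∨ (¬P ∧ ¬Q)   [double negation]
⇔ (S ∧ ¬P ∧ R) ∨ (Q ∧ P ∧ R) ∨ (¬P ∧ ¬Q)   [distribute ∧ over ∨]

(S ∧ ¬P ∧ R) ∨ (Q ∧ P ∧ R) ∨ (¬P ∧ ¬Q)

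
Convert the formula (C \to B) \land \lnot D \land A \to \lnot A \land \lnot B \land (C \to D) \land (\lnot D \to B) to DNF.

C \land \lnot B \lor D \lor \lnot A

(C \to B) \land \lnot D \land A \to \lnot A \land \lnot B \land (C \to D) \land (\lnot D \to B)
≡ \lnot ((C \to B) \land \lnot D \land A) \lor \lnot A \land \lnot B \land (C \to D) \land (\lnot D \to B)   — eliminate \to
≡ \lnot ((\lnot C \lor B) \land \lnot D \land A) \lor \lnot A \land \lnot B \land (C \to D) \land (\lnot D \to B)   — eliminate \to
≡ \lnot ((\lnot C \lor B) \land \lnot D \land A) \lor \lnot A \land \lnot B \land (\lnot C \lor D) \land (\lnot D \to B)   — eliminate \to
≡ \lnot ((\lnot C \lor B) \land \lnot D \land A) \lor \lnot A \land \lnot B \land (\lnot C \lor D) \land (\lnot \lnot D \lor B)   — eliminate \to
≡ \lnot (\lnot C \lor B) \lor \lnot \lnot D \lor \lnot A \lor \lnot A \land \lnot B \land (\lnot C \lor D) \land (\lnot \lnot D \lor B)   — De Morgan
≡ \lnot \lnot C \land \lnot B \lor \lnot \lnot D \lor \lnot A \lor \lnot A \land \lnot B \land (\lnot C \lor D) \land (\lnot \lnot D \lor B)   — De Morgan
≡ C \land \lnot B \lor \lnot \lnot D \lor \lnot A \lor \lnot A \land \lnot B \land (\lnot C \lor D) \land (\lnot \lnot D \lor B)   — double negation
≡ C \land \lnot B \lor D \lor \lnot A \lor \lnot A \land \lnot B \land (\lnot C \lor D) \land (\lnot \lnot D \lor B)   — double negation
≡ C \land \lnot B \lor D \lor \lnot A \lor \lnot A \land \lnot B \land (\lnot C \lor D) \land (D \lor B)   — double negation
≡ C \land \lnot B \lor D \lor \lnot A \lor \lnot A \land \lnot B \land \lnot C \land D \lor \lnot A \land \lnot B \land \lnot C \land B \lor \lnot A \land \lnot B \land D \land D \lor \lnot A \land \lnot B \land D \land B   — distribute \land over \lor
≡ C \land \lnot B \lor D \lor \lnot A   — simplify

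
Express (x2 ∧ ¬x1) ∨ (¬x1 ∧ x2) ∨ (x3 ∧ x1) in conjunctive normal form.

(x2 ∨ x3) ∧ (x2 ∨ x1) ∧ (¬x1 ∨ x3)

(x2 ∧ ¬x1) ∨ (¬x1 ∧ x2) ∨ (x3 ∧ x1)
≡ (x2 ∨ ¬x1 ∨ x3) ∧ (x2 ∨ ¬x1 ∨ x1) ∧ (x2 ∨ x2 ∨ x3) ∧ (x2 ∨ x2 ∨ x1) ∧ (¬x1 ∨ ¬x1 ∨ x3) ∧ (¬x1 ∨ ¬x1 ∨ x1) ∧ (¬x1 ∨ x2 ∨ x3) ∧ (¬x1 ∨ x2 ∨ x1)   — distribute ∨ over ∧
≡ (x2 ∨ x3) ∧ (x2 ∨ x1) ∧ (¬x1 ∨ x3)   — simplify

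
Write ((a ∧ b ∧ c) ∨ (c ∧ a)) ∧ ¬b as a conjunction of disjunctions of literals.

a ∧ c ∧ ¬b

((a ∧ b ∧ c) ∨ (c ∧ a)) ∧ ¬b
⇔ (a ∨ c) ∧ (a ∨ a) ∧ (b ∨ c) ∧ (b ∨ a) ∧ (c ∨ c) ∧ (c ∨ a) ∧ ¬b   — distribute ∨ over ∧
⇔ a ∧ c ∧ ¬b   — simplify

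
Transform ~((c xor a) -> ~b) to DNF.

(c & ~a & b) | (~c & a & b)

~((c xor a) -> ~b)
≡ ~(~(c xor a) | ~b)   — eliminate ->
≡ ~(~((c & ~a) | (~c & a)) | ~b)   — expand xor
≡ ~~((c & ~a) | (~c & a)) & ~~b   — De Morgan
≡ ((c & ~a) | (~c & a)) & ~~b   — double negation
≡ ((c & ~a) | (~c & a)) & b   — double negation
≡ (c & ~a & b) | (~c & a & b)   — distribute & over |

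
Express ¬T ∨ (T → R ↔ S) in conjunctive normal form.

(¬T ∨ ¬R ∨ S) ∧ (¬T ∨ ¬S ∨ R)

¬T ∨ (T → R ↔ S)
≡ ¬T ∨ ((T → R) → S) ∧ (S → (T → R))   [eliminate ↔]
≡ ¬T ∨ (¬(T → R) ∨ S) ∧ (S → (T → R))   [eliminate →]
≡ ¬T ∨ (¬(¬T ∨ R) ∨ S) ∧ (S → (T → R))   [eliminate →]
≡ ¬T ∨ (¬(¬T ∨ R) ∨ S) ∧ (¬S ∨ (T → R))   [eliminate →]
≡ ¬T ∨ (¬(¬T ∨ R) ∨ S) ∧ (¬S ∨ ¬T ∨ R)   [eliminate →]
≡ ¬T ∨ (¬¬T ∧ ¬R ∨ S) ∧ (¬S ∨ ¬T ∨ R)   [De Morgan]
≡ ¬T ∨ (T ∧ ¬R ∨ S) ∧ (¬S ∨ ¬T ∨ R)   [double negation]
≡ (¬T ∨ T ∨ S) ∧ (¬T ∨ ¬R ∨ S) ∧ (¬T ∨ ¬S ∨ ¬T ∨ R)   [distribute ∨ over ∧]
≡ (¬T ∨ ¬R ∨ S) ∧ (¬T ∨ ¬S ∨ R)   [simplify]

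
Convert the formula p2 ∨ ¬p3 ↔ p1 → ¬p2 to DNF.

p2 ∨ ¬p3 ↔ p1 → ¬p2
≡ (p2 ∨ ¬p3 → (p1 → ¬p2)) ∧ ((p1 → ¬p2) → p2 ∨ ¬p3)   (eliminate ↔)
≡ (¬(p2 ∨ ¬p3) ∨ (p1 → ¬p2)) ∧ ((p1 → ¬p2) → p2 ∨ ¬p3)   (eliminate →)
≡ (¬(p2 ∨ ¬p3) ∨ ¬p1 ∨ ¬p2) ∧ ((p1 → ¬p2) → p2 ∨ ¬p3)   (eliminate →)
≡ (¬(p2 ∨ ¬p3) ∨ ¬p1 ∨ ¬p2) ∧ (¬(p1 → ¬p2) ∨ p2 ∨ ¬p3)   (eliminate →)
≡ (¬(p2 ∨ ¬p3) ∨ ¬p1 ∨ ¬p2) ∧ (¬(¬p1 ∨ ¬p2) ∨ p2 ∨ ¬p3)   (eliminate →)
≡ (¬p2 ∧ ¬¬p3 ∨ ¬p1 ∨ ¬p2) ∧ (¬(¬p1 ∨ ¬p2) ∨ p2 ∨ ¬p3)   (De Morgan)
≡ (¬p2 ∧ p3 ∨ ¬p1 ∨ ¬p2) ∧ (¬(¬p1 ∨ ¬p2) ∨ p2 ∨ ¬p3)   (double negation)
≡ (¬p2 ∧ p3 ∨ ¬p1 ∨ ¬p2) ∧ (¬¬p1 ∧ ¬¬p2 ∨ p2 ∨ ¬p3)   (De Morgan)
≡ (¬p2 ∧ p3 ∨ ¬p1 ∨ ¬p2) ∧ (p1 ∧ ¬¬p2 ∨ p2 ∨ ¬p3)   (double negation)
≡ (¬p2 ∧ p3 ∨ ¬p1 ∨ ¬p2) ∧ (p1 ∧ p2 ∨ p2 ∨ ¬p3)   (double negation)
≡ ¬p2 ∧ p3 ∧ p1 ∧ p2 ∨ ¬p2 ∧ p3 ∧ p2 ∨ ¬p2 ∧ p3 ∧ ¬p3 ∨ ¬p1 ∧ p1 ∧ p2 ∨ ¬p1 ∧ p2 ∨ ¬p1 ∧ ¬p3 ∨ ¬p2 ∧ p1 ∧ p2 ∨ ¬p2 ∧ p2 ∨ ¬p2 ∧ ¬p3   (distribute ∧ over ∨)
≡ ¬p1 ∧ p2 ∨ ¬p1 ∧ ¬p3 ∨ ¬p2 ∧ ¬p3   (simplify)

¬p1 ∧ p2 ∨ ¬p1 ∧ ¬p3 ∨ ¬p2 ∧ ¬p3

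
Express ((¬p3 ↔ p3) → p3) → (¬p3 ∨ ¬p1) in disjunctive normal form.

¬p3 ∨ ¬p1

((¬p3 ↔ p3) → p3) → (¬p3 ∨ ¬p1)
= ¬((¬p3 ↔ p3) → p3) ∨ ¬p3 ∨ ¬p1   (eliminate →)
= ¬(¬(¬p3 ↔ p3) ∨ p3) ∨ ¬p3 ∨ ¬p1   (eliminate →)
= ¬(¬((¬p3 → p3) ∧ (p3 → ¬p3)) ∨ p3) ∨ ¬p3 ∨ ¬p1   (eliminate ↔)
= ¬(¬((¬¬p3 ∨ p3) ∧ (p3 → ¬p3)) ∨ p3) ∨ ¬p3 ∨ ¬p1   (eliminate →)
= ¬(¬((¬¬p3 ∨ p3) ∧ (¬p3 ∨ ¬p3)) ∨ p3) ∨ ¬p3 ∨ ¬p1   (eliminate →)
= (¬¬((¬¬p3 ∨ p3) ∧ (¬p3 ∨ ¬p3)) ∧ ¬p3) ∨ ¬p3 ∨ ¬p1   (De Morgan)
= ((¬¬p3 ∨ p3) ∧ (¬p3 ∨ ¬p3) ∧ ¬p3) ∨ ¬p3 ∨ ¬p1   (double negation)
= ((p3 ∨ p3) ∧ (¬p3 ∨ ¬p3) ∧ ¬p3) ∨ ¬p3 ∨ ¬p1   (double negation)
= (p3 ∧ ¬p3 ∧ ¬p3) ∨ (p3 ∧ ¬p3 ∧ ¬p3) ∨ (p3 ∧ ¬p3 ∧ ¬p3) ∨ (p3 ∧ ¬p3 ∧ ¬p3) ∨ ¬p3 ∨ ¬p1   (distribute ∧ over ∨)
= ¬p3 ∨ ¬p1   (simplify)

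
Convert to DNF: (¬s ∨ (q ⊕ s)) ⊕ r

(¬s ∧ ¬r) ∨ (¬q ∧ s ∧ ¬r) ∨ (s ∧ q ∧ r)

(¬s ∨ (q ⊕ s)) ⊕ r
⇔ ((¬s ∨ (q ⊕ s)) ∧ ¬r) ∨ (¬(¬s ∨ (q ⊕ s)) ∧ r)   — expand ⊕
⇔ ((¬s ∨ (q ∧ ¬s) ∨ (¬q ∧ s)) ∧ ¬r) ∨ (¬(¬s ∨ (q ⊕ s)) ∧ r)   — expand ⊕
⇔ ((¬s ∨ (q ∧ ¬s) ∨ (¬q ∧ s)) ∧ ¬r) ∨ (¬(¬s ∨ (q ∧ ¬s) ∨ (¬q ∧ s)) ∧ r)   — expand ⊕
⇔ ((¬s ∨ (q ∧ ¬s) ∨ (¬q ∧ s)) ∧ ¬r) ∨ (¬¬s ∧ ¬(q ∧ ¬s) ∧ ¬(¬q ∧ s) ∧ r)   — De Morgan
⇔ ((¬s ∨ (q ∧ ¬s) ∨ (¬q ∧ s)) ∧ ¬r) ∨ (s ∧ ¬(q ∧ ¬s) ∧ ¬(¬q ∧ s) ∧ r)   — double negation
⇔ ((¬s ∨ (q ∧ ¬s) ∨ (¬q ∧ s)) ∧ ¬r) ∨ (s ∧ (¬q ∨ ¬¬s) ∧ ¬(¬q ∧ s) ∧ r)   — De Morgan
⇔ ((¬s ∨ (q ∧ ¬s) ∨ (¬q ∧ s)) ∧ ¬r) ∨ (s ∧ (¬q ∨ s) ∧ ¬(¬q ∧ s) ∧ r)   — double negation
⇔ ((¬s ∨ (q ∧ ¬s) ∨ (¬q ∧ s)) ∧ ¬r) ∨ (s ∧ (¬q ∨ s) ∧ (¬¬q ∨ ¬s) ∧ r)   — De Morgan
⇔ ((¬s ∨ (q ∧ ¬s) ∨ (¬q ∧ s)) ∧ ¬r) ∨ (s ∧ (¬q ∨ s) ∧ (q ∨ ¬s) ∧ r)   — double negation
⇔ (¬s ∧ ¬r) ∨ (q ∧ ¬s ∧ ¬r) ∨ (¬q ∧ s ∧ ¬r) ∨ (s ∧ ¬q ∧ q ∧ r) ∨ (s ∧ ¬q ∧ ¬s ∧ r) ∨ (s ∧ s ∧ q ∧ r) ∨ (s ∧ s ∧ ¬s ∧ r)   — distribute ∧ over ∨
⇔ (¬s ∧ ¬r) ∨ (¬q ∧ s ∧ ¬r) ∨ (s ∧ q ∧ r)   — simplify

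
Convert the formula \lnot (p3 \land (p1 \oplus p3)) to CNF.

\lnot (p3 \land (p1 \oplus p3))
= \lnot (p3 \land (p1 \lor p3) \land \lnot (p1 \land p3))   [expand \oplus]
= \lnot p3 \lor \lnot (p1 \lor p3) \lor \lnot \lnot (p1 \land p3)   [De Morgan]
= \lnot p3 \lor (\lnot p1 \land \lnot p3) \lor \lnot \lnot (p1 \land p3)   [De Morgan]
= \lnot p3 \lor (\lnot p1 \land \lnot p3) \lor (p1 \land p3)   [double negation]
= (\lnot p3 \lor \lnot p1 \lor p1) \land (\lnot p3 \lor \lnot p1 \lor p3) \land (\lnot p3 \lor \lnot p3 \lor p1) \land (\lnot p3 \lor \lnot p3 \lor p3)   [distribute \lor over \land]
= \lnot p3 \lor p1   [simplify]

\lnot p3 \lor p1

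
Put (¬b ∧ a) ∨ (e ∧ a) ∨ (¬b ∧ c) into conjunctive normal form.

(¬b ∧ a) ∨ (e ∧ a) ∨ (¬b ∧ c)
⇔ (¬b ∨ e ∨ ¬b) ∧ (¬b ∨ e ∨ c) ∧ (¬b ∨ a ∨ ¬b) ∧ (¬b ∨ a ∨ c) ∧ (a ∨ e ∨ ¬b) ∧ (a ∨ e ∨ c) ∧ (a ∨ a ∨ ¬b) ∧ (a ∨ a ∨ c)   — distribute ∨ over ∧
⇔ (¬b ∨ e) ∧ (¬b ∨ a) ∧ (a ∨ c)   — simplify

(¬b ∨ e) ∧ (¬b ∨ a) ∧ (a ∨ c)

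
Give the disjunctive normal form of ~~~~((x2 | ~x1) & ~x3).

(x2 & ~x3) | (~x1 & ~x3)

~~~~((x2 | ~x1) & ~x3)
≡ ~~((x2 | ~x1) & ~x3)
≡ (x2 | ~x1) & ~x3
≡ (x2 & ~x3) | (~x1 & ~x3)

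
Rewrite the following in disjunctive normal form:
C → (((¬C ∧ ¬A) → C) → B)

C → (((¬C ∧ ¬A) → C) → B)
⇔ ¬C ∨ (((¬C ∧ ¬A) → C) → B)
⇔ ¬C ∨ ¬((¬C ∧ ¬A) → C) ∨ B
⇔ ¬C ∨ ¬(¬(¬C ∧ ¬A) ∨ C) ∨ B
⇔ ¬C ∨ (¬¬(¬C ∧ ¬A) ∧ ¬C) ∨ B
⇔ ¬C ∨ (¬C ∧ ¬A ∧ ¬C) ∨ B
⇔ ¬C ∨ B

¬C ∨ B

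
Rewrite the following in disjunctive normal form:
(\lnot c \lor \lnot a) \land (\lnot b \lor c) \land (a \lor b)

(\lnot c \lor \lnot a) \land (\lnot b \lor c) \land (a \lor b)
≡ (\lnot c \land \lnot b \land a) \lor (\lnot c \land \lnot b \land b) \lor (\lnot c \land c \land a) \lor (\lnot c \land c \land b) \lor (\lnot a \land \lnot b \land a) \lor (\lnot a \land \lnot b \land b) \lor (\lnot a \land c \land a) \lor (\lnot a \land c \land b)   (distribute \land over \lor)
≡ (\lnot c \land \lnot b \land a) \lor (\lnot a \land c \land b)   (simplify)

(\lnot c \land \lnot b \land a) \lor (\lnot a \land c \land b)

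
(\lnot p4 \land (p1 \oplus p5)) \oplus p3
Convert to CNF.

(\lnot p4 \land (p1 \oplus p5)) \oplus p3
≡ ((\lnot p4 \land (p1 \oplus p5)) \lor p3) \land \lnot (\lnot p4 \land (p1 \oplus p5) \land p3)   — expand \oplus
≡ ((\lnot p4 \land (p1 \lor p5) \land \lnot (p1 \land p5)) \lor p3) \land \lnot (\lnot p4 \land (p1 \oplus p5) \land p3)   — expand \oplus
≡ ((\lnot p4 \land (p1 \lor p5) \land \lnot (p1 \land p5)) \lor p3) \land \lnot (\lnot p4 \land (p1 \lor p5) \land \lnot (p1 \land p5) \land p3)   — expand \oplus
≡ ((\lnot p4 \land (p1 \lor p5) \land (\lnot p1 \lor \lnot p5)) \lor p3) \land \lnot (\lnot p4 \land (p1 \lor p5) \land \lnot (p1 \land p5) \land p3)   — De Morgan
≡ ((\lnot p4 \land (p1 \lor p5) \land (\lnot p1 \lor \lnot p5)) \lor p3) \land (\lnot \lnot p4 \lor \lnot (p1 \lor p5) \lor \lnot \lnot (p1 \land p5) \lor \lnot p3)   — De Morgan
≡ ((\lnot p4 \land (p1 \lor p5) \land (\lnot p1 \lor \lnot p5)) \lor p3) \land (p4 \lor \lnot (p1 \lor p5) \lor \lnot \lnot (p1 \land p5) \lor \lnot p3)   — double negation
≡ ((\lnot p4 \land (p1 \lor p5) \land (\lnot p1 \lor \lnot p5)) \lor p3) \land (p4 \lor (\lnot p1 \land \lnot p5) \lor \lnot \lnot (p1 \land p5) \lor \lnot p3)   — De Morgan
≡ ((\lnot p4 \land (p1 \lor p5) \land (\lnot p1 \lor \lnot p5)) \lor p3) \land (p4 \lor (\lnot p1 \land \lnot p5) \lor (p1 \land p5) \lor \lnot p3)   — double negation
≡ (\lnot p4 \lor p3) \land (p1 \lor p5 \lor p3) \land (\lnot p1 \lor \lnot p5 \lor p3) \land (p4 \lor \lnot p1 \lor p1 \lor \lnot p3) \land (p4 \lor \lnot p1 \lor p5 \lor \lnot p3) \land (p4 \lor \lnot p5 \lor p1 \lor \lnot p3) \land (p4 \lor \lnot p5 \lor p5 \lor \lnot p3)   — distribute \lor over \land
≡ (\lnot p4 \lor p3) \land (p1 \lor p5 \lor p3) \land (\lnot p1 \lor \lnot p5 \lor p3) \land (p4 \lor \lnot p1 \lor p5 \lor \lnot p3) \land (p4 \lor \lnot p5 \lor p1 \lor \lnot p3)   — simplify

(\lnot p4 \lor p3) \land (p1 \lor p5 \lor p3) \land (\lnot p1 \lor \lnot p5 \lor p3) \land (p4 \lor \lnot p1 \lor p5 \lor \lnot p3) \land (p4 \lor \lnot p5 \lor p1 \lor \lnot p3)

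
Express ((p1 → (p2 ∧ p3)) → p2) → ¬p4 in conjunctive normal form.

(¬p1 ∨ p2 ∨ ¬p4) ∧ (¬p1 ∨ p3 ∨ ¬p4) ∧ (¬p2 ∨ ¬p4)

((p1 → (p2 ∧ p3)) → p2) → ¬p4
⇔ ¬((p1 → (p2 ∧ p3)) → p2) ∨ ¬p4   [eliminate →]
⇔ ¬(¬(p1 → (p2 ∧ p3)) ∨ p2) ∨ ¬p4   [eliminate →]
⇔ ¬(¬(¬p1 ∨ (p2 ∧ p3)) ∨ p2) ∨ ¬p4   [eliminate →]
⇔ (¬¬(¬p1 ∨ (p2 ∧ p3)) ∧ ¬p2) ∨ ¬p4   [De Morgan]
⇔ ((¬p1 ∨ (p2 ∧ p3)) ∧ ¬p2) ∨ ¬p4   [double negation]
⇔ (¬p1 ∨ p2 ∨ ¬p4) ∧ (¬p1 ∨ p3 ∨ ¬p4) ∧ (¬p2 ∨ ¬p4)   [distribute ∨ over ∧]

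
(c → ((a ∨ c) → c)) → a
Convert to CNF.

(c → ((a ∨ c) → c)) → a
≡ ¬(c → ((a ∨ c) → c)) ∨ a   [eliminate →]
≡ ¬(¬c ∨ ((a ∨ c) → c)) ∨ a   [eliminate →]
≡ ¬(¬c ∨ ¬(a ∨ c) ∨ c) ∨ a   [eliminate →]
≡ (¬¬c ∧ ¬¬(a ∨ c) ∧ ¬c) ∨ a   [De Morgan]
≡ (c ∧ ¬¬(a ∨ c) ∧ ¬c) ∨ a   [double negation]
≡ (c ∧ (a ∨ c) ∧ ¬c) ∨ a   [double negation]
≡ (c ∨ a) ∧ (a ∨ c ∨ a) ∧ (¬c ∨ a)   [distribute ∨ over ∧]
≡ (c ∨ a) ∧ (¬c ∨ a)   [simplify]

(c ∨ a) ∧ (¬c ∨ a)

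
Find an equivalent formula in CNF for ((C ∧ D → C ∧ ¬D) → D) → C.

¬D ∨ C

((C ∧ D → C ∧ ¬D) → D) → C
= ¬((C ∧ D → C ∧ ¬D) → D) ∨ C   — eliminate →
= ¬(¬(C ∧ D → C ∧ ¬D) ∨ D) ∨ C   — eliminate →
= ¬(¬(¬(C ∧ D) ∨ C ∧ ¬D) ∨ D) ∨ C   — eliminate →
= ¬¬(¬(C ∧ D) ∨ C ∧ ¬D) ∧ ¬D ∨ C   — De Morgan
= (¬(C ∧ D) ∨ C ∧ ¬D) ∧ ¬D ∨ C   — double negation
= (¬C ∨ ¬D ∨ C ∧ ¬D) ∧ ¬D ∨ C   — De Morgan
= (¬C ∨ ¬D ∨ C ∨ C) ∧ (¬C ∨ ¬D ∨ ¬D ∨ C) ∧ (¬D ∨ C)   — distribute ∨ over ∧
= ¬D ∨ C   — simplify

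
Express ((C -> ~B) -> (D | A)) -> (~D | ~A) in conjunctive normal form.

((C -> ~B) -> (D | A)) -> (~D | ~A)
⇔ ~((C -> ~B) -> (D | A)) | ~D | ~A   [eliminate ->]
⇔ ~(~(C -> ~B) | D | A) | ~D | ~A   [eliminate ->]
⇔ ~(~(~C | ~B) | D | A) | ~D | ~A   [eliminate ->]
⇔ (~~(~C | ~B) & ~D & ~A) | ~D | ~A   [De Morgan]
⇔ ((~C | ~B) & ~D & ~A) | ~D | ~A   [double negation]
⇔ (~C | ~B | ~D | ~A) & (~D | ~D | ~A) & (~A | ~D | ~A)   [distribute | over &]
⇔ ~D | ~A   [simplify]

~D | ~A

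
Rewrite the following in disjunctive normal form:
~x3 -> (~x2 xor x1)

x3 | (~x2 & ~x1) | (x2 & x1)

~x3 -> (~x2 xor x1)
= ~~x3 | (~x2 xor x1)
= ~~x3 | (~x2 & ~x1) | (~~x2 & x1)
= x3 | (~x2 & ~x1) | (~~x2 & x1)
= x3 | (~x2 & ~x1) | (x2 & x1)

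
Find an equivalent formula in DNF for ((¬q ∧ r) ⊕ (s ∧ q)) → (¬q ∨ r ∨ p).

(q ∧ ¬s) ∨ (¬r ∧ ¬s) ∨ ¬q ∨ r ∨ p

((¬q ∧ r) ⊕ (s ∧ q)) → (¬q ∨ r ∨ p)
⇔ ¬((¬q ∧ r) ⊕ (s ∧ q)) ∨ ¬q ∨ r ∨ p   (eliminate →)
⇔ ¬((¬q ∧ r ∧ ¬(s ∧ q)) ∨ (¬(¬q ∧ r) ∧ s ∧ q)) ∨ ¬q ∨ r ∨ p   (expand ⊕)
⇔ (¬(¬q ∧ r ∧ ¬(s ∧ q)) ∧ ¬(¬(¬q ∧ r) ∧ s ∧ q)) ∨ ¬q ∨ r ∨ p   (De Morgan)
⇔ ((¬¬q ∨ ¬r ∨ ¬¬(s ∧ q)) ∧ ¬(¬(¬q ∧ r) ∧ s ∧ q)) ∨ ¬q ∨ r ∨ p   (De Morgan)
⇔ ((q ∨ ¬r ∨ ¬¬(s ∧ q)) ∧ ¬(¬(¬q ∧ r) ∧ s ∧ q)) ∨ ¬q ∨ r ∨ p   (double negation)
⇔ ((q ∨ ¬r ∨ (s ∧ q)) ∧ ¬(¬(¬q ∧ r) ∧ s ∧ q)) ∨ ¬q ∨ r ∨ p   (double negation)
⇔ ((q ∨ ¬r ∨ (s ∧ q)) ∧ (¬¬(¬q ∧ r) ∨ ¬s ∨ ¬q)) ∨ ¬q ∨ r ∨ p   (De Morgan)
⇔ ((q ∨ ¬r ∨ (s ∧ q)) ∧ ((¬q ∧ r) ∨ ¬s ∨ ¬q)) ∨ ¬q ∨ r ∨ p   (double negation)
⇔ (q ∧ ¬q ∧ r) ∨ (q ∧ ¬s) ∨ (q ∧ ¬q) ∨ (¬r ∧ ¬q ∧ r) ∨ (¬r ∧ ¬s) ∨ (¬r ∧ ¬q) ∨ (s ∧ q ∧ ¬q ∧ r) ∨ (s ∧ q ∧ ¬s) ∨ (s ∧ q ∧ ¬q) ∨ ¬q ∨ r ∨ p   (distribute ∧ over ∨)
⇔ (q ∧ ¬s) ∨ (¬r ∧ ¬s) ∨ ¬q ∨ r ∨ p   (simplify)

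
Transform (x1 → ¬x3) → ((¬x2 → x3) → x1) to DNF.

(¬x2 ∧ ¬x3) ∨ x1

(x1 → ¬x3) → ((¬x2 → x3) → x1)
= ¬(x1 → ¬x3) ∨ ((¬x2 → x3) → x1)   [eliminate →]
= ¬(¬x1 ∨ ¬x3) ∨ ((¬x2 → x3) → x1)   [eliminate →]
= ¬(¬x1 ∨ ¬x3) ∨ ¬(¬x2 → x3) ∨ x1   [eliminate →]
= ¬(¬x1 ∨ ¬x3) ∨ ¬(¬¬x2 ∨ x3) ∨ x1   [eliminate →]
= (¬¬x1 ∧ ¬¬x3) ∨ ¬(¬¬x2 ∨ x3) ∨ x1   [De Morgan]
= (x1 ∧ ¬¬x3) ∨ ¬(¬¬x2 ∨ x3) ∨ x1   [double negation]
= (x1 ∧ x3) ∨ ¬(¬¬x2 ∨ x3) ∨ x1   [double negation]
= (x1 ∧ x3) ∨ (¬¬¬x2 ∧ ¬x3) ∨ x1   [De Morgan]
= (x1 ∧ x3) ∨ (¬x2 ∧ ¬x3) ∨ x1   [double negation]
= (¬x2 ∧ ¬x3) ∨ x1   [simplify]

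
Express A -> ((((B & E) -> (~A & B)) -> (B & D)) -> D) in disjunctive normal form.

A -> ((((B & E) -> (~A & B)) -> (B & D)) -> D)
= ~A | ((((B & E) -> (~A & B)) -> (B & D)) -> D)
= ~A | ~(((B & E) -> (~A & B)) -> (B & D)) | D
= ~A | ~(~((B & E) -> (~A & B)) | (B & D)) | D
= ~A | ~(~(~(B & E) | (~A & B)) | (B & D)) | D
= ~A | (~~(~(B & E) | (~A & B)) & ~(B & D)) | D
= ~A | ((~(B & E) | (~A & B)) & ~(B & D)) | D
= ~A | ((~B | ~E | (~A & B)) & ~(B & D)) | D
= ~A | ((~B | ~E | (~A & B)) & (~B | ~D)) | D
= ~A | (~B & ~B) | (~B & ~D) | (~E & ~B) | (~E & ~D) | (~A & B & ~B) | (~A & B & ~D) | D
= ~A | ~B | (~E & ~D) | D

~A | ~B | (~E & ~D) | D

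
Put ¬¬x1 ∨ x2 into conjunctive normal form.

x1 ∨ x2

¬¬x1 ∨ x2
≡ x1 ∨ x2   — double negation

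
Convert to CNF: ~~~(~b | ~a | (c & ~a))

b & a

~~~(~b | ~a | (c & ~a))
⇔ ~(~b | ~a | (c & ~a))   (double negation)
⇔ ~~b & ~~a & ~(c & ~a)   (De Morgan)
⇔ b & ~~a & ~(c & ~a)   (double negation)
⇔ b & a & ~(c & ~a)   (double negation)
⇔ b & a & (~c | ~~a)   (De Morgan)
⇔ b & a & (~c | a)   (double negation)
⇔ b & a   (simplify)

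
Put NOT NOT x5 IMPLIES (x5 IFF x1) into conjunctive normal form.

NOT NOT x5 IMPLIES (x5 IFF x1)
= NOT NOT NOT x5 OR (x5 IFF x1)   [eliminate IMPLIES]
= NOT NOT NOT x5 OR ((x5 IMPLIES x1) AND (x1 IMPLIES x5))   [eliminate IFF]
= NOT NOT NOT x5 OR ((NOT x5 OR x1) AND (x1 IMPLIES x5))   [eliminate IMPLIES]
= NOT NOT NOT x5 OR ((NOT x5 OR x1) AND (NOT x1 OR x5))   [eliminate IMPLIES]
= NOT x5 OR ((NOT x5 OR x1) AND (NOT x1 OR x5))   [double negation]
= (NOT x5 OR NOT x5 OR x1) AND (NOT x5 OR NOT x1 OR x5)   [distribute OR over AND]
= NOT x5 OR x1   [simplify]

NOT x5 OR x1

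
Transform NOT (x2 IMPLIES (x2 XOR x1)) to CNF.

x2 AND (NOT x2 OR x1)

NOT (x2 IMPLIES (x2 XOR x1))
= NOT (NOT x2 OR (x2 XOR x1))   (eliminate IMPLIES)
= NOT (NOT x2 OR ((x2 OR x1) AND NOT (x2 AND x1)))   (expand XOR)
= NOT NOT x2 AND NOT ((x2 OR x1) AND NOT (x2 AND x1))   (De Morgan)
= x2 AND NOT ((x2 OR x1) AND NOT (x2 AND x1))   (double negation)
= x2 AND (NOT (x2 OR x1) OR NOT NOT (x2 AND x1))   (De Morgan)
= x2 AND ((NOT x2 AND NOT x1) OR NOT NOT (x2 AND x1))   (De Morgan)
= x2 AND ((NOT x2 AND NOT x1) OR (x2 AND x1))   (double negation)
= x2 AND (NOT x2 OR x2) AND (NOT x2 OR x1) AND (NOT x1 OR x2) AND (NOT x1 OR x1)   (distribute OR over AND)
= x2 AND (NOT x2 OR x1)   (simplify)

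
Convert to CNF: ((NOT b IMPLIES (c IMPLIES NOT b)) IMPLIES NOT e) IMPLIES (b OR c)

((NOT b IMPLIES (c IMPLIES NOT b)) IMPLIES NOT e) IMPLIES (b OR c)
≡ NOT ((NOT b IMPLIES (c IMPLIES NOT b)) IMPLIES NOT e) OR b OR c
≡ NOT (NOT (NOT b IMPLIES (c IMPLIES NOT b)) OR NOT e) OR b OR c
≡ NOT (NOT (NOT NOT b OR (c IMPLIES NOT b)) OR NOT e) OR b OR c
≡ NOT (NOT (NOT NOT b OR NOT c OR NOT b) OR NOT e) OR b OR c
≡ (NOT NOT (NOT NOT b OR NOT c OR NOT b) AND NOT NOT e) OR b OR c
≡ ((NOT NOT b OR NOT c OR NOT b) AND NOT NOT e) OR b OR c
≡ ((b OR NOT c OR NOT b) AND NOT NOT e) OR b OR c
≡ ((b OR NOT c OR NOT b) AND e) OR b OR c
≡ (b OR NOT c OR NOT b OR b OR c) AND (e OR b OR c)
≡ e OR b OR c

e OR b OR c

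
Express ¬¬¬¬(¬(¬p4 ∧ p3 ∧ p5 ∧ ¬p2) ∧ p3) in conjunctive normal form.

(p4 ∨ ¬p3 ∨ ¬p5 ∨ p2) ∧ p3

¬¬¬¬(¬(¬p4 ∧ p3 ∧ p5 ∧ ¬p2) ∧ p3)
≡ ¬¬(¬(¬p4 ∧ p3 ∧ p5 ∧ ¬p2) ∧ p3)   [double negation]
≡ ¬(¬p4 ∧ p3 ∧ p5 ∧ ¬p2) ∧ p3   [double negation]
≡ (¬¬p4 ∨ ¬p3 ∨ ¬p5 ∨ ¬¬p2) ∧ p3   [De Morgan]
≡ (p4 ∨ ¬p3 ∨ ¬p5 ∨ ¬¬p2) ∧ p3   [double negation]
≡ (p4 ∨ ¬p3 ∨ ¬p5 ∨ p2) ∧ p3   [double negation]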